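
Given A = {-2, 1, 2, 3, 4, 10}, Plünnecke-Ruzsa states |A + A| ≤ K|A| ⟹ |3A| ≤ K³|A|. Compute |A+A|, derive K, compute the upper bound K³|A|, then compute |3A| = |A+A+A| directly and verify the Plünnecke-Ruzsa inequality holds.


|A| = 6.
Step 1: Compute A + A by enumerating all 36 pairs.
A + A = {-4, -1, 0, 1, 2, 3, 4, 5, 6, 7, 8, 11, 12, 13, 14, 20}, so |A + A| = 16.
Step 2: Doubling constant K = |A + A|/|A| = 16/6 = 16/6 ≈ 2.6667.
Step 3: Plünnecke-Ruzsa gives |3A| ≤ K³·|A| = (2.6667)³ · 6 ≈ 113.7778.
Step 4: Compute 3A = A + A + A directly by enumerating all triples (a,b,c) ∈ A³; |3A| = 28.
Step 5: Check 28 ≤ 113.7778? Yes ✓.

K = 16/6, Plünnecke-Ruzsa bound K³|A| ≈ 113.7778, |3A| = 28, inequality holds.


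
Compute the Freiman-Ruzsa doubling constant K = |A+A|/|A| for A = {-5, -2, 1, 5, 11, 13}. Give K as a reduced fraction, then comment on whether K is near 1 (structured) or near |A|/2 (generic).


|A| = 6.
Compute A + A by enumerating all 36 pairs.
A + A = {-10, -7, -4, -1, 0, 2, 3, 6, 8, 9, 10, 11, 12, 14, 16, 18, 22, 24, 26}, so |A + A| = 19.
K = |A + A| / |A| = 19/6 (already in lowest terms) ≈ 3.1667.
Reference: AP of size 6 gives K = 11/6 ≈ 1.8333; a fully generic set of size 6 gives K ≈ 3.5000.

|A| = 6, |A + A| = 19, K = 19/6.


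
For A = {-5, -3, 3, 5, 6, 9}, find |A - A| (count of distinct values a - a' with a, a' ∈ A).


A - A = {a - a' : a, a' ∈ A}; |A| = 6.
Bounds: 2|A|-1 ≤ |A - A| ≤ |A|² - |A| + 1, i.e. 11 ≤ |A - A| ≤ 31.
Note: 0 ∈ A - A always (from a - a). The set is symmetric: if d ∈ A - A then -d ∈ A - A.
Enumerate nonzero differences d = a - a' with a > a' (then include -d):
Positive differences: {1, 2, 3, 4, 6, 8, 9, 10, 11, 12, 14}
Full difference set: {0} ∪ (positive diffs) ∪ (negative diffs).
|A - A| = 1 + 2·11 = 23 (matches direct enumeration: 23).

|A - A| = 23


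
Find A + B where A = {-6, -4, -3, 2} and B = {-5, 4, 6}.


A + B = {a + b : a ∈ A, b ∈ B}.
Enumerate all |A|·|B| = 4·3 = 12 pairs (a, b) and collect distinct sums.
a = -6: -6+-5=-11, -6+4=-2, -6+6=0
a = -4: -4+-5=-9, -4+4=0, -4+6=2
a = -3: -3+-5=-8, -3+4=1, -3+6=3
a = 2: 2+-5=-3, 2+4=6, 2+6=8
Collecting distinct sums: A + B = {-11, -9, -8, -3, -2, 0, 1, 2, 3, 6, 8}
|A + B| = 11

A + B = {-11, -9, -8, -3, -2, 0, 1, 2, 3, 6, 8}


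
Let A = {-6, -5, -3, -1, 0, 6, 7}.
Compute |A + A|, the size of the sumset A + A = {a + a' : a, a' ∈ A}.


A + A = {a + a' : a, a' ∈ A}; |A| = 7.
General bounds: 2|A| - 1 ≤ |A + A| ≤ |A|(|A|+1)/2, i.e. 13 ≤ |A + A| ≤ 28.
Lower bound 2|A|-1 is attained iff A is an arithmetic progression.
Enumerate sums a + a' for a ≤ a' (symmetric, so this suffices):
a = -6: -6+-6=-12, -6+-5=-11, -6+-3=-9, -6+-1=-7, -6+0=-6, -6+6=0, -6+7=1
a = -5: -5+-5=-10, -5+-3=-8, -5+-1=-6, -5+0=-5, -5+6=1, -5+7=2
a = -3: -3+-3=-6, -3+-1=-4, -3+0=-3, -3+6=3, -3+7=4
a = -1: -1+-1=-2, -1+0=-1, -1+6=5, -1+7=6
a = 0: 0+0=0, 0+6=6, 0+7=7
a = 6: 6+6=12, 6+7=13
a = 7: 7+7=14
Distinct sums: {-12, -11, -10, -9, -8, -7, -6, -5, -4, -3, -2, -1, 0, 1, 2, 3, 4, 5, 6, 7, 12, 13, 14}
|A + A| = 23

|A + A| = 23


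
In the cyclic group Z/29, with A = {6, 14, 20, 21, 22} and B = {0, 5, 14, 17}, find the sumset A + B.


Work in Z/29Z: reduce every sum a + b modulo 29.
Enumerate all 20 pairs:
a = 6: 6+0=6, 6+5=11, 6+14=20, 6+17=23
a = 14: 14+0=14, 14+5=19, 14+14=28, 14+17=2
a = 20: 20+0=20, 20+5=25, 20+14=5, 20+17=8
a = 21: 21+0=21, 21+5=26, 21+14=6, 21+17=9
a = 22: 22+0=22, 22+5=27, 22+14=7, 22+17=10
Distinct residues collected: {2, 5, 6, 7, 8, 9, 10, 11, 14, 19, 20, 21, 22, 23, 25, 26, 27, 28}
|A + B| = 18 (out of 29 total residues).

A + B = {2, 5, 6, 7, 8, 9, 10, 11, 14, 19, 20, 21, 22, 23, 25, 26, 27, 28}


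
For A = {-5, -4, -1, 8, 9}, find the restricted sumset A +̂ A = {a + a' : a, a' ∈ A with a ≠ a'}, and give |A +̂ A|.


Restricted sumset: A +̂ A = {a + a' : a ∈ A, a' ∈ A, a ≠ a'}.
Equivalently, take A + A and drop any sum 2a that is achievable ONLY as a + a for a ∈ A (i.e. sums representable only with equal summands).
Enumerate pairs (a, a') with a < a' (symmetric, so each unordered pair gives one sum; this covers all a ≠ a'):
  -5 + -4 = -9
  -5 + -1 = -6
  -5 + 8 = 3
  -5 + 9 = 4
  -4 + -1 = -5
  -4 + 8 = 4
  -4 + 9 = 5
  -1 + 8 = 7
  -1 + 9 = 8
  8 + 9 = 17
Collected distinct sums: {-9, -6, -5, 3, 4, 5, 7, 8, 17}
|A +̂ A| = 9
(Reference bound: |A +̂ A| ≥ 2|A| - 3 for |A| ≥ 2, with |A| = 5 giving ≥ 7.)

|A +̂ A| = 9


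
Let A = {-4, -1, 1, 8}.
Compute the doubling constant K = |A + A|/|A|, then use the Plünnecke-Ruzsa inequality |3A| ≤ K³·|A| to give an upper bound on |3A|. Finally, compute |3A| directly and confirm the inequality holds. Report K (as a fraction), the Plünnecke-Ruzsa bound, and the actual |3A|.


|A| = 4.
Step 1: Compute A + A by enumerating all 16 pairs.
A + A = {-8, -5, -3, -2, 0, 2, 4, 7, 9, 16}, so |A + A| = 10.
Step 2: Doubling constant K = |A + A|/|A| = 10/4 = 10/4 ≈ 2.5000.
Step 3: Plünnecke-Ruzsa gives |3A| ≤ K³·|A| = (2.5000)³ · 4 ≈ 62.5000.
Step 4: Compute 3A = A + A + A directly by enumerating all triples (a,b,c) ∈ A³; |3A| = 19.
Step 5: Check 19 ≤ 62.5000? Yes ✓.

K = 10/4, Plünnecke-Ruzsa bound K³|A| ≈ 62.5000, |3A| = 19, inequality holds.


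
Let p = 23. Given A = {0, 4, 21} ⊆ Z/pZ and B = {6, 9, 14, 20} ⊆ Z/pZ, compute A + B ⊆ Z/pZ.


Work in Z/23Z: reduce every sum a + b modulo 23.
Enumerate all 12 pairs:
a = 0: 0+6=6, 0+9=9, 0+14=14, 0+20=20
a = 4: 4+6=10, 4+9=13, 4+14=18, 4+20=1
a = 21: 21+6=4, 21+9=7, 21+14=12, 21+20=18
Distinct residues collected: {1, 4, 6, 7, 9, 10, 12, 13, 14, 18, 20}
|A + B| = 11 (out of 23 total residues).

A + B = {1, 4, 6, 7, 9, 10, 12, 13, 14, 18, 20}


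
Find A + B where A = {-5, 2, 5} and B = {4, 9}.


A + B = {a + b : a ∈ A, b ∈ B}.
Enumerate all |A|·|B| = 3·2 = 6 pairs (a, b) and collect distinct sums.
a = -5: -5+4=-1, -5+9=4
a = 2: 2+4=6, 2+9=11
a = 5: 5+4=9, 5+9=14
Collecting distinct sums: A + B = {-1, 4, 6, 9, 11, 14}
|A + B| = 6

A + B = {-1, 4, 6, 9, 11, 14}


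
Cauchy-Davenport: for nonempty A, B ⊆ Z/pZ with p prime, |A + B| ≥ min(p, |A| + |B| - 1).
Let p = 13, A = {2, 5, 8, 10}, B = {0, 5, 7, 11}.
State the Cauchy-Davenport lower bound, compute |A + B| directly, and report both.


Cauchy-Davenport: |A + B| ≥ min(p, |A| + |B| - 1) for A, B nonempty in Z/pZ.
|A| = 4, |B| = 4, p = 13.
CD lower bound = min(13, 4 + 4 - 1) = min(13, 7) = 7.
Compute A + B mod 13 directly:
a = 2: 2+0=2, 2+5=7, 2+7=9, 2+11=0
a = 5: 5+0=5, 5+5=10, 5+7=12, 5+11=3
a = 8: 8+0=8, 8+5=0, 8+7=2, 8+11=6
a = 10: 10+0=10, 10+5=2, 10+7=4, 10+11=8
A + B = {0, 2, 3, 4, 5, 6, 7, 8, 9, 10, 12}, so |A + B| = 11.
Verify: 11 ≥ 7? Yes ✓.

CD lower bound = 7, actual |A + B| = 11.


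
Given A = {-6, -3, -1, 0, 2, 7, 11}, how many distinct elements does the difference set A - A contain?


A - A = {a - a' : a, a' ∈ A}; |A| = 7.
Bounds: 2|A|-1 ≤ |A - A| ≤ |A|² - |A| + 1, i.e. 13 ≤ |A - A| ≤ 43.
Note: 0 ∈ A - A always (from a - a). The set is symmetric: if d ∈ A - A then -d ∈ A - A.
Enumerate nonzero differences d = a - a' with a > a' (then include -d):
Positive differences: {1, 2, 3, 4, 5, 6, 7, 8, 9, 10, 11, 12, 13, 14, 17}
Full difference set: {0} ∪ (positive diffs) ∪ (negative diffs).
|A - A| = 1 + 2·15 = 31 (matches direct enumeration: 31).

|A - A| = 31


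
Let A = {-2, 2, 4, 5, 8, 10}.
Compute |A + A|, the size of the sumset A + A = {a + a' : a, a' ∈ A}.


A + A = {a + a' : a, a' ∈ A}; |A| = 6.
General bounds: 2|A| - 1 ≤ |A + A| ≤ |A|(|A|+1)/2, i.e. 11 ≤ |A + A| ≤ 21.
Lower bound 2|A|-1 is attained iff A is an arithmetic progression.
Enumerate sums a + a' for a ≤ a' (symmetric, so this suffices):
a = -2: -2+-2=-4, -2+2=0, -2+4=2, -2+5=3, -2+8=6, -2+10=8
a = 2: 2+2=4, 2+4=6, 2+5=7, 2+8=10, 2+10=12
a = 4: 4+4=8, 4+5=9, 4+8=12, 4+10=14
a = 5: 5+5=10, 5+8=13, 5+10=15
a = 8: 8+8=16, 8+10=18
a = 10: 10+10=20
Distinct sums: {-4, 0, 2, 3, 4, 6, 7, 8, 9, 10, 12, 13, 14, 15, 16, 18, 20}
|A + A| = 17

|A + A| = 17


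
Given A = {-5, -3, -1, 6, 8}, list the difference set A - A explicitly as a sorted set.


A - A = {a - a' : a, a' ∈ A}.
Compute a - a' for each ordered pair (a, a'):
a = -5: -5--5=0, -5--3=-2, -5--1=-4, -5-6=-11, -5-8=-13
a = -3: -3--5=2, -3--3=0, -3--1=-2, -3-6=-9, -3-8=-11
a = -1: -1--5=4, -1--3=2, -1--1=0, -1-6=-7, -1-8=-9
a = 6: 6--5=11, 6--3=9, 6--1=7, 6-6=0, 6-8=-2
a = 8: 8--5=13, 8--3=11, 8--1=9, 8-6=2, 8-8=0
Collecting distinct values (and noting 0 appears from a-a):
A - A = {-13, -11, -9, -7, -4, -2, 0, 2, 4, 7, 9, 11, 13}
|A - A| = 13

A - A = {-13, -11, -9, -7, -4, -2, 0, 2, 4, 7, 9, 11, 13}


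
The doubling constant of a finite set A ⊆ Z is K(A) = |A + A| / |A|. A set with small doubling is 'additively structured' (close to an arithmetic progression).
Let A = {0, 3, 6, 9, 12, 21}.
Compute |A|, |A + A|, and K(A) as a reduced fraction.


|A| = 6.
Compute A + A by enumerating all 36 pairs.
A + A = {0, 3, 6, 9, 12, 15, 18, 21, 24, 27, 30, 33, 42}, so |A + A| = 13.
K = |A + A| / |A| = 13/6 (already in lowest terms) ≈ 2.1667.
Reference: AP of size 6 gives K = 11/6 ≈ 1.8333; a fully generic set of size 6 gives K ≈ 3.5000.

|A| = 6, |A + A| = 13, K = 13/6.


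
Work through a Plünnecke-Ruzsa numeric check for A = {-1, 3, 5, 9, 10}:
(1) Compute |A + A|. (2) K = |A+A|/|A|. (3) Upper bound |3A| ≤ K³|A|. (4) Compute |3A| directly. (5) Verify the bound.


|A| = 5.
Step 1: Compute A + A by enumerating all 25 pairs.
A + A = {-2, 2, 4, 6, 8, 9, 10, 12, 13, 14, 15, 18, 19, 20}, so |A + A| = 14.
Step 2: Doubling constant K = |A + A|/|A| = 14/5 = 14/5 ≈ 2.8000.
Step 3: Plünnecke-Ruzsa gives |3A| ≤ K³·|A| = (2.8000)³ · 5 ≈ 109.7600.
Step 4: Compute 3A = A + A + A directly by enumerating all triples (a,b,c) ∈ A³; |3A| = 26.
Step 5: Check 26 ≤ 109.7600? Yes ✓.

K = 14/5, Plünnecke-Ruzsa bound K³|A| ≈ 109.7600, |3A| = 26, inequality holds.


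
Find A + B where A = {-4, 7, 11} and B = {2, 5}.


A + B = {a + b : a ∈ A, b ∈ B}.
Enumerate all |A|·|B| = 3·2 = 6 pairs (a, b) and collect distinct sums.
a = -4: -4+2=-2, -4+5=1
a = 7: 7+2=9, 7+5=12
a = 11: 11+2=13, 11+5=16
Collecting distinct sums: A + B = {-2, 1, 9, 12, 13, 16}
|A + B| = 6

A + B = {-2, 1, 9, 12, 13, 16}


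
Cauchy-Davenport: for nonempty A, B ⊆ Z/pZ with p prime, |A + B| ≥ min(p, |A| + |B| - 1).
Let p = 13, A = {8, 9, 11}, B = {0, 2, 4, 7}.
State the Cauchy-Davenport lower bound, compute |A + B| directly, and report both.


Cauchy-Davenport: |A + B| ≥ min(p, |A| + |B| - 1) for A, B nonempty in Z/pZ.
|A| = 3, |B| = 4, p = 13.
CD lower bound = min(13, 3 + 4 - 1) = min(13, 6) = 6.
Compute A + B mod 13 directly:
a = 8: 8+0=8, 8+2=10, 8+4=12, 8+7=2
a = 9: 9+0=9, 9+2=11, 9+4=0, 9+7=3
a = 11: 11+0=11, 11+2=0, 11+4=2, 11+7=5
A + B = {0, 2, 3, 5, 8, 9, 10, 11, 12}, so |A + B| = 9.
Verify: 9 ≥ 6? Yes ✓.

CD lower bound = 6, actual |A + B| = 9.


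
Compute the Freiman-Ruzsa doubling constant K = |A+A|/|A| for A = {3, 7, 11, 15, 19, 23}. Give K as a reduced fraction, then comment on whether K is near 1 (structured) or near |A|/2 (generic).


|A| = 6.
Compute A + A by enumerating all 36 pairs.
A + A = {6, 10, 14, 18, 22, 26, 30, 34, 38, 42, 46}, so |A + A| = 11.
K = |A + A| / |A| = 11/6 (already in lowest terms) ≈ 1.8333.
Reference: AP of size 6 gives K = 11/6 ≈ 1.8333; a fully generic set of size 6 gives K ≈ 3.5000.

|A| = 6, |A + A| = 11, K = 11/6.


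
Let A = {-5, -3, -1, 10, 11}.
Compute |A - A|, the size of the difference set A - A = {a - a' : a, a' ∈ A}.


A - A = {a - a' : a, a' ∈ A}; |A| = 5.
Bounds: 2|A|-1 ≤ |A - A| ≤ |A|² - |A| + 1, i.e. 9 ≤ |A - A| ≤ 21.
Note: 0 ∈ A - A always (from a - a). The set is symmetric: if d ∈ A - A then -d ∈ A - A.
Enumerate nonzero differences d = a - a' with a > a' (then include -d):
Positive differences: {1, 2, 4, 11, 12, 13, 14, 15, 16}
Full difference set: {0} ∪ (positive diffs) ∪ (negative diffs).
|A - A| = 1 + 2·9 = 19 (matches direct enumeration: 19).

|A - A| = 19


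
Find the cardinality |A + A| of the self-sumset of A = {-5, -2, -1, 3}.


A + A = {a + a' : a, a' ∈ A}; |A| = 4.
General bounds: 2|A| - 1 ≤ |A + A| ≤ |A|(|A|+1)/2, i.e. 7 ≤ |A + A| ≤ 10.
Lower bound 2|A|-1 is attained iff A is an arithmetic progression.
Enumerate sums a + a' for a ≤ a' (symmetric, so this suffices):
a = -5: -5+-5=-10, -5+-2=-7, -5+-1=-6, -5+3=-2
a = -2: -2+-2=-4, -2+-1=-3, -2+3=1
a = -1: -1+-1=-2, -1+3=2
a = 3: 3+3=6
Distinct sums: {-10, -7, -6, -4, -3, -2, 1, 2, 6}
|A + A| = 9

|A + A| = 9


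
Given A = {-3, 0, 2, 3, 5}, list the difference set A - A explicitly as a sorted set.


A - A = {a - a' : a, a' ∈ A}.
Compute a - a' for each ordered pair (a, a'):
a = -3: -3--3=0, -3-0=-3, -3-2=-5, -3-3=-6, -3-5=-8
a = 0: 0--3=3, 0-0=0, 0-2=-2, 0-3=-3, 0-5=-5
a = 2: 2--3=5, 2-0=2, 2-2=0, 2-3=-1, 2-5=-3
a = 3: 3--3=6, 3-0=3, 3-2=1, 3-3=0, 3-5=-2
a = 5: 5--3=8, 5-0=5, 5-2=3, 5-3=2, 5-5=0
Collecting distinct values (and noting 0 appears from a-a):
A - A = {-8, -6, -5, -3, -2, -1, 0, 1, 2, 3, 5, 6, 8}
|A - A| = 13

A - A = {-8, -6, -5, -3, -2, -1, 0, 1, 2, 3, 5, 6, 8}


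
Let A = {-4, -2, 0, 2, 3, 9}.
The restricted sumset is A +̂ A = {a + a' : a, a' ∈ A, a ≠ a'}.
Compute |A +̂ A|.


Restricted sumset: A +̂ A = {a + a' : a ∈ A, a' ∈ A, a ≠ a'}.
Equivalently, take A + A and drop any sum 2a that is achievable ONLY as a + a for a ∈ A (i.e. sums representable only with equal summands).
Enumerate pairs (a, a') with a < a' (symmetric, so each unordered pair gives one sum; this covers all a ≠ a'):
  -4 + -2 = -6
  -4 + 0 = -4
  -4 + 2 = -2
  -4 + 3 = -1
  -4 + 9 = 5
  -2 + 0 = -2
  -2 + 2 = 0
  -2 + 3 = 1
  -2 + 9 = 7
  0 + 2 = 2
  0 + 3 = 3
  0 + 9 = 9
  2 + 3 = 5
  2 + 9 = 11
  3 + 9 = 12
Collected distinct sums: {-6, -4, -2, -1, 0, 1, 2, 3, 5, 7, 9, 11, 12}
|A +̂ A| = 13
(Reference bound: |A +̂ A| ≥ 2|A| - 3 for |A| ≥ 2, with |A| = 6 giving ≥ 9.)

|A +̂ A| = 13


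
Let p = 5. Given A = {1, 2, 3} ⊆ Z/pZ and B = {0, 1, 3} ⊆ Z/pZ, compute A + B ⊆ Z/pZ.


Work in Z/5Z: reduce every sum a + b modulo 5.
Enumerate all 9 pairs:
a = 1: 1+0=1, 1+1=2, 1+3=4
a = 2: 2+0=2, 2+1=3, 2+3=0
a = 3: 3+0=3, 3+1=4, 3+3=1
Distinct residues collected: {0, 1, 2, 3, 4}
|A + B| = 5 (out of 5 total residues).

A + B = {0, 1, 2, 3, 4}


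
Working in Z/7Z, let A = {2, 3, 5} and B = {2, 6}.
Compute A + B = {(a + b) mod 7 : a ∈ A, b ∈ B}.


Work in Z/7Z: reduce every sum a + b modulo 7.
Enumerate all 6 pairs:
a = 2: 2+2=4, 2+6=1
a = 3: 3+2=5, 3+6=2
a = 5: 5+2=0, 5+6=4
Distinct residues collected: {0, 1, 2, 4, 5}
|A + B| = 5 (out of 7 total residues).

A + B = {0, 1, 2, 4, 5}


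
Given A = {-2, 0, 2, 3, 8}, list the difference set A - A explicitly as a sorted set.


A - A = {a - a' : a, a' ∈ A}.
Compute a - a' for each ordered pair (a, a'):
a = -2: -2--2=0, -2-0=-2, -2-2=-4, -2-3=-5, -2-8=-10
a = 0: 0--2=2, 0-0=0, 0-2=-2, 0-3=-3, 0-8=-8
a = 2: 2--2=4, 2-0=2, 2-2=0, 2-3=-1, 2-8=-6
a = 3: 3--2=5, 3-0=3, 3-2=1, 3-3=0, 3-8=-5
a = 8: 8--2=10, 8-0=8, 8-2=6, 8-3=5, 8-8=0
Collecting distinct values (and noting 0 appears from a-a):
A - A = {-10, -8, -6, -5, -4, -3, -2, -1, 0, 1, 2, 3, 4, 5, 6, 8, 10}
|A - A| = 17

A - A = {-10, -8, -6, -5, -4, -3, -2, -1, 0, 1, 2, 3, 4, 5, 6, 8, 10}


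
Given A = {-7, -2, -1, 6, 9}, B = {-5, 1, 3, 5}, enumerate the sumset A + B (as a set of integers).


A + B = {a + b : a ∈ A, b ∈ B}.
Enumerate all |A|·|B| = 5·4 = 20 pairs (a, b) and collect distinct sums.
a = -7: -7+-5=-12, -7+1=-6, -7+3=-4, -7+5=-2
a = -2: -2+-5=-7, -2+1=-1, -2+3=1, -2+5=3
a = -1: -1+-5=-6, -1+1=0, -1+3=2, -1+5=4
a = 6: 6+-5=1, 6+1=7, 6+3=9, 6+5=11
a = 9: 9+-5=4, 9+1=10, 9+3=12, 9+5=14
Collecting distinct sums: A + B = {-12, -7, -6, -4, -2, -1, 0, 1, 2, 3, 4, 7, 9, 10, 11, 12, 14}
|A + B| = 17

A + B = {-12, -7, -6, -4, -2, -1, 0, 1, 2, 3, 4, 7, 9, 10, 11, 12, 14}


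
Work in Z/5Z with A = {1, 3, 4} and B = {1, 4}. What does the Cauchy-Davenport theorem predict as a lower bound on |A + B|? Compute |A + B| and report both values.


Cauchy-Davenport: |A + B| ≥ min(p, |A| + |B| - 1) for A, B nonempty in Z/pZ.
|A| = 3, |B| = 2, p = 5.
CD lower bound = min(5, 3 + 2 - 1) = min(5, 4) = 4.
Compute A + B mod 5 directly:
a = 1: 1+1=2, 1+4=0
a = 3: 3+1=4, 3+4=2
a = 4: 4+1=0, 4+4=3
A + B = {0, 2, 3, 4}, so |A + B| = 4.
Verify: 4 ≥ 4? Yes ✓.

CD lower bound = 4, actual |A + B| = 4.


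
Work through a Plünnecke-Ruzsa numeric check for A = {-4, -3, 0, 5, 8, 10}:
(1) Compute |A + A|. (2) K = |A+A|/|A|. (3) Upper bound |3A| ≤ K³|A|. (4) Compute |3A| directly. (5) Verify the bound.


|A| = 6.
Step 1: Compute A + A by enumerating all 36 pairs.
A + A = {-8, -7, -6, -4, -3, 0, 1, 2, 4, 5, 6, 7, 8, 10, 13, 15, 16, 18, 20}, so |A + A| = 19.
Step 2: Doubling constant K = |A + A|/|A| = 19/6 = 19/6 ≈ 3.1667.
Step 3: Plünnecke-Ruzsa gives |3A| ≤ K³·|A| = (3.1667)³ · 6 ≈ 190.5278.
Step 4: Compute 3A = A + A + A directly by enumerating all triples (a,b,c) ∈ A³; |3A| = 38.
Step 5: Check 38 ≤ 190.5278? Yes ✓.

K = 19/6, Plünnecke-Ruzsa bound K³|A| ≈ 190.5278, |3A| = 38, inequality holds.


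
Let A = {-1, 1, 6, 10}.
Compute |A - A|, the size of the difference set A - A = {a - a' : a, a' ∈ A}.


A - A = {a - a' : a, a' ∈ A}; |A| = 4.
Bounds: 2|A|-1 ≤ |A - A| ≤ |A|² - |A| + 1, i.e. 7 ≤ |A - A| ≤ 13.
Note: 0 ∈ A - A always (from a - a). The set is symmetric: if d ∈ A - A then -d ∈ A - A.
Enumerate nonzero differences d = a - a' with a > a' (then include -d):
Positive differences: {2, 4, 5, 7, 9, 11}
Full difference set: {0} ∪ (positive diffs) ∪ (negative diffs).
|A - A| = 1 + 2·6 = 13 (matches direct enumeration: 13).

|A - A| = 13


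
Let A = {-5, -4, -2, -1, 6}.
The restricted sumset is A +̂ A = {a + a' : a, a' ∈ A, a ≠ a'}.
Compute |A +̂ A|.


Restricted sumset: A +̂ A = {a + a' : a ∈ A, a' ∈ A, a ≠ a'}.
Equivalently, take A + A and drop any sum 2a that is achievable ONLY as a + a for a ∈ A (i.e. sums representable only with equal summands).
Enumerate pairs (a, a') with a < a' (symmetric, so each unordered pair gives one sum; this covers all a ≠ a'):
  -5 + -4 = -9
  -5 + -2 = -7
  -5 + -1 = -6
  -5 + 6 = 1
  -4 + -2 = -6
  -4 + -1 = -5
  -4 + 6 = 2
  -2 + -1 = -3
  -2 + 6 = 4
  -1 + 6 = 5
Collected distinct sums: {-9, -7, -6, -5, -3, 1, 2, 4, 5}
|A +̂ A| = 9
(Reference bound: |A +̂ A| ≥ 2|A| - 3 for |A| ≥ 2, with |A| = 5 giving ≥ 7.)

|A +̂ A| = 9


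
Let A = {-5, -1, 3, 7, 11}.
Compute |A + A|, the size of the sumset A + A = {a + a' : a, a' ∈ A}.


A + A = {a + a' : a, a' ∈ A}; |A| = 5.
General bounds: 2|A| - 1 ≤ |A + A| ≤ |A|(|A|+1)/2, i.e. 9 ≤ |A + A| ≤ 15.
Lower bound 2|A|-1 is attained iff A is an arithmetic progression.
Enumerate sums a + a' for a ≤ a' (symmetric, so this suffices):
a = -5: -5+-5=-10, -5+-1=-6, -5+3=-2, -5+7=2, -5+11=6
a = -1: -1+-1=-2, -1+3=2, -1+7=6, -1+11=10
a = 3: 3+3=6, 3+7=10, 3+11=14
a = 7: 7+7=14, 7+11=18
a = 11: 11+11=22
Distinct sums: {-10, -6, -2, 2, 6, 10, 14, 18, 22}
|A + A| = 9

|A + A| = 9


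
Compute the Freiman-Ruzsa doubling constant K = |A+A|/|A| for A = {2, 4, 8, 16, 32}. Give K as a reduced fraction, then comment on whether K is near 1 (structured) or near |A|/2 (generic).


|A| = 5.
Compute A + A by enumerating all 25 pairs.
A + A = {4, 6, 8, 10, 12, 16, 18, 20, 24, 32, 34, 36, 40, 48, 64}, so |A + A| = 15.
K = |A + A| / |A| = 15/5 = 3/1 ≈ 3.0000.
Reference: AP of size 5 gives K = 9/5 ≈ 1.8000; a fully generic set of size 5 gives K ≈ 3.0000.

|A| = 5, |A + A| = 15, K = 15/5 = 3/1.


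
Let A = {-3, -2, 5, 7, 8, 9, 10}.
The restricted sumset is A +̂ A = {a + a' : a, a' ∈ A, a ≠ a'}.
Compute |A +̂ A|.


Restricted sumset: A +̂ A = {a + a' : a ∈ A, a' ∈ A, a ≠ a'}.
Equivalently, take A + A and drop any sum 2a that is achievable ONLY as a + a for a ∈ A (i.e. sums representable only with equal summands).
Enumerate pairs (a, a') with a < a' (symmetric, so each unordered pair gives one sum; this covers all a ≠ a'):
  -3 + -2 = -5
  -3 + 5 = 2
  -3 + 7 = 4
  -3 + 8 = 5
  -3 + 9 = 6
  -3 + 10 = 7
  -2 + 5 = 3
  -2 + 7 = 5
  -2 + 8 = 6
  -2 + 9 = 7
  -2 + 10 = 8
  5 + 7 = 12
  5 + 8 = 13
  5 + 9 = 14
  5 + 10 = 15
  7 + 8 = 15
  7 + 9 = 16
  7 + 10 = 17
  8 + 9 = 17
  8 + 10 = 18
  9 + 10 = 19
Collected distinct sums: {-5, 2, 3, 4, 5, 6, 7, 8, 12, 13, 14, 15, 16, 17, 18, 19}
|A +̂ A| = 16
(Reference bound: |A +̂ A| ≥ 2|A| - 3 for |A| ≥ 2, with |A| = 7 giving ≥ 11.)

|A +̂ A| = 16


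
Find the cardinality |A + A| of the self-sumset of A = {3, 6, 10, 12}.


A + A = {a + a' : a, a' ∈ A}; |A| = 4.
General bounds: 2|A| - 1 ≤ |A + A| ≤ |A|(|A|+1)/2, i.e. 7 ≤ |A + A| ≤ 10.
Lower bound 2|A|-1 is attained iff A is an arithmetic progression.
Enumerate sums a + a' for a ≤ a' (symmetric, so this suffices):
a = 3: 3+3=6, 3+6=9, 3+10=13, 3+12=15
a = 6: 6+6=12, 6+10=16, 6+12=18
a = 10: 10+10=20, 10+12=22
a = 12: 12+12=24
Distinct sums: {6, 9, 12, 13, 15, 16, 18, 20, 22, 24}
|A + A| = 10

|A + A| = 10


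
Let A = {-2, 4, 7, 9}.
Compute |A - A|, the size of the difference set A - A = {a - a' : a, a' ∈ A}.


A - A = {a - a' : a, a' ∈ A}; |A| = 4.
Bounds: 2|A|-1 ≤ |A - A| ≤ |A|² - |A| + 1, i.e. 7 ≤ |A - A| ≤ 13.
Note: 0 ∈ A - A always (from a - a). The set is symmetric: if d ∈ A - A then -d ∈ A - A.
Enumerate nonzero differences d = a - a' with a > a' (then include -d):
Positive differences: {2, 3, 5, 6, 9, 11}
Full difference set: {0} ∪ (positive diffs) ∪ (negative diffs).
|A - A| = 1 + 2·6 = 13 (matches direct enumeration: 13).

|A - A| = 13


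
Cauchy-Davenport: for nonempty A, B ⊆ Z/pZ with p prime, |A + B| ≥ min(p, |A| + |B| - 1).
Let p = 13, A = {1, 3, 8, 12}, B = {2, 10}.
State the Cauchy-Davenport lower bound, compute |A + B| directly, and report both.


Cauchy-Davenport: |A + B| ≥ min(p, |A| + |B| - 1) for A, B nonempty in Z/pZ.
|A| = 4, |B| = 2, p = 13.
CD lower bound = min(13, 4 + 2 - 1) = min(13, 5) = 5.
Compute A + B mod 13 directly:
a = 1: 1+2=3, 1+10=11
a = 3: 3+2=5, 3+10=0
a = 8: 8+2=10, 8+10=5
a = 12: 12+2=1, 12+10=9
A + B = {0, 1, 3, 5, 9, 10, 11}, so |A + B| = 7.
Verify: 7 ≥ 5? Yes ✓.

CD lower bound = 5, actual |A + B| = 7.


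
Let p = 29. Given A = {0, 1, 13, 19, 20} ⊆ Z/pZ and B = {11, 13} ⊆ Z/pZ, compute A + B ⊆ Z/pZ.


Work in Z/29Z: reduce every sum a + b modulo 29.
Enumerate all 10 pairs:
a = 0: 0+11=11, 0+13=13
a = 1: 1+11=12, 1+13=14
a = 13: 13+11=24, 13+13=26
a = 19: 19+11=1, 19+13=3
a = 20: 20+11=2, 20+13=4
Distinct residues collected: {1, 2, 3, 4, 11, 12, 13, 14, 24, 26}
|A + B| = 10 (out of 29 total residues).

A + B = {1, 2, 3, 4, 11, 12, 13, 14, 24, 26}


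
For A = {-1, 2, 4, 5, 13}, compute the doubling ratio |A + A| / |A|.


|A| = 5.
Compute A + A by enumerating all 25 pairs.
A + A = {-2, 1, 3, 4, 6, 7, 8, 9, 10, 12, 15, 17, 18, 26}, so |A + A| = 14.
K = |A + A| / |A| = 14/5 (already in lowest terms) ≈ 2.8000.
Reference: AP of size 5 gives K = 9/5 ≈ 1.8000; a fully generic set of size 5 gives K ≈ 3.0000.

|A| = 5, |A + A| = 14, K = 14/5.


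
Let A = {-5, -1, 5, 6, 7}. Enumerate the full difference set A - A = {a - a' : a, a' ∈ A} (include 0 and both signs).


A - A = {a - a' : a, a' ∈ A}.
Compute a - a' for each ordered pair (a, a'):
a = -5: -5--5=0, -5--1=-4, -5-5=-10, -5-6=-11, -5-7=-12
a = -1: -1--5=4, -1--1=0, -1-5=-6, -1-6=-7, -1-7=-8
a = 5: 5--5=10, 5--1=6, 5-5=0, 5-6=-1, 5-7=-2
a = 6: 6--5=11, 6--1=7, 6-5=1, 6-6=0, 6-7=-1
a = 7: 7--5=12, 7--1=8, 7-5=2, 7-6=1, 7-7=0
Collecting distinct values (and noting 0 appears from a-a):
A - A = {-12, -11, -10, -8, -7, -6, -4, -2, -1, 0, 1, 2, 4, 6, 7, 8, 10, 11, 12}
|A - A| = 19

A - A = {-12, -11, -10, -8, -7, -6, -4, -2, -1, 0, 1, 2, 4, 6, 7, 8, 10, 11, 12}


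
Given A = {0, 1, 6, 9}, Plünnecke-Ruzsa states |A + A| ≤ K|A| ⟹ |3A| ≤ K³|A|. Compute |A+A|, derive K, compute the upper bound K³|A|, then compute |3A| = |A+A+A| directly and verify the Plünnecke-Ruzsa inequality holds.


|A| = 4.
Step 1: Compute A + A by enumerating all 16 pairs.
A + A = {0, 1, 2, 6, 7, 9, 10, 12, 15, 18}, so |A + A| = 10.
Step 2: Doubling constant K = |A + A|/|A| = 10/4 = 10/4 ≈ 2.5000.
Step 3: Plünnecke-Ruzsa gives |3A| ≤ K³·|A| = (2.5000)³ · 4 ≈ 62.5000.
Step 4: Compute 3A = A + A + A directly by enumerating all triples (a,b,c) ∈ A³; |3A| = 19.
Step 5: Check 19 ≤ 62.5000? Yes ✓.

K = 10/4, Plünnecke-Ruzsa bound K³|A| ≈ 62.5000, |3A| = 19, inequality holds.


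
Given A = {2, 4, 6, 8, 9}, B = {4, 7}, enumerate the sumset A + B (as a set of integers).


A + B = {a + b : a ∈ A, b ∈ B}.
Enumerate all |A|·|B| = 5·2 = 10 pairs (a, b) and collect distinct sums.
a = 2: 2+4=6, 2+7=9
a = 4: 4+4=8, 4+7=11
a = 6: 6+4=10, 6+7=13
a = 8: 8+4=12, 8+7=15
a = 9: 9+4=13, 9+7=16
Collecting distinct sums: A + B = {6, 8, 9, 10, 11, 12, 13, 15, 16}
|A + B| = 9

A + B = {6, 8, 9, 10, 11, 12, 13, 15, 16}


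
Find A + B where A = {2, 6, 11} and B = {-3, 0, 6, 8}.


A + B = {a + b : a ∈ A, b ∈ B}.
Enumerate all |A|·|B| = 3·4 = 12 pairs (a, b) and collect distinct sums.
a = 2: 2+-3=-1, 2+0=2, 2+6=8, 2+8=10
a = 6: 6+-3=3, 6+0=6, 6+6=12, 6+8=14
a = 11: 11+-3=8, 11+0=11, 11+6=17, 11+8=19
Collecting distinct sums: A + B = {-1, 2, 3, 6, 8, 10, 11, 12, 14, 17, 19}
|A + B| = 11

A + B = {-1, 2, 3, 6, 8, 10, 11, 12, 14, 17, 19}


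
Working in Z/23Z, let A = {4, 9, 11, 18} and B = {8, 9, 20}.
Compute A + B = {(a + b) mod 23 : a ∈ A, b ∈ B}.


Work in Z/23Z: reduce every sum a + b modulo 23.
Enumerate all 12 pairs:
a = 4: 4+8=12, 4+9=13, 4+20=1
a = 9: 9+8=17, 9+9=18, 9+20=6
a = 11: 11+8=19, 11+9=20, 11+20=8
a = 18: 18+8=3, 18+9=4, 18+20=15
Distinct residues collected: {1, 3, 4, 6, 8, 12, 13, 15, 17, 18, 19, 20}
|A + B| = 12 (out of 23 total residues).

A + B = {1, 3, 4, 6, 8, 12, 13, 15, 17, 18, 19, 20}


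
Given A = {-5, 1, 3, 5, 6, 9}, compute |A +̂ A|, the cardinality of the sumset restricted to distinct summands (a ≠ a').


Restricted sumset: A +̂ A = {a + a' : a ∈ A, a' ∈ A, a ≠ a'}.
Equivalently, take A + A and drop any sum 2a that is achievable ONLY as a + a for a ∈ A (i.e. sums representable only with equal summands).
Enumerate pairs (a, a') with a < a' (symmetric, so each unordered pair gives one sum; this covers all a ≠ a'):
  -5 + 1 = -4
  -5 + 3 = -2
  -5 + 5 = 0
  -5 + 6 = 1
  -5 + 9 = 4
  1 + 3 = 4
  1 + 5 = 6
  1 + 6 = 7
  1 + 9 = 10
  3 + 5 = 8
  3 + 6 = 9
  3 + 9 = 12
  5 + 6 = 11
  5 + 9 = 14
  6 + 9 = 15
Collected distinct sums: {-4, -2, 0, 1, 4, 6, 7, 8, 9, 10, 11, 12, 14, 15}
|A +̂ A| = 14
(Reference bound: |A +̂ A| ≥ 2|A| - 3 for |A| ≥ 2, with |A| = 6 giving ≥ 9.)

|A +̂ A| = 14


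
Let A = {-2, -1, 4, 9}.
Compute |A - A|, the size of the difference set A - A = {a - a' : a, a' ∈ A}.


A - A = {a - a' : a, a' ∈ A}; |A| = 4.
Bounds: 2|A|-1 ≤ |A - A| ≤ |A|² - |A| + 1, i.e. 7 ≤ |A - A| ≤ 13.
Note: 0 ∈ A - A always (from a - a). The set is symmetric: if d ∈ A - A then -d ∈ A - A.
Enumerate nonzero differences d = a - a' with a > a' (then include -d):
Positive differences: {1, 5, 6, 10, 11}
Full difference set: {0} ∪ (positive diffs) ∪ (negative diffs).
|A - A| = 1 + 2·5 = 11 (matches direct enumeration: 11).

|A - A| = 11


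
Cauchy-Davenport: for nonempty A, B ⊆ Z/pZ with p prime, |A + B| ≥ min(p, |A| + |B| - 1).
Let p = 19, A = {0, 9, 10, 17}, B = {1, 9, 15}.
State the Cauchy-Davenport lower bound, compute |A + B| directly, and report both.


Cauchy-Davenport: |A + B| ≥ min(p, |A| + |B| - 1) for A, B nonempty in Z/pZ.
|A| = 4, |B| = 3, p = 19.
CD lower bound = min(19, 4 + 3 - 1) = min(19, 6) = 6.
Compute A + B mod 19 directly:
a = 0: 0+1=1, 0+9=9, 0+15=15
a = 9: 9+1=10, 9+9=18, 9+15=5
a = 10: 10+1=11, 10+9=0, 10+15=6
a = 17: 17+1=18, 17+9=7, 17+15=13
A + B = {0, 1, 5, 6, 7, 9, 10, 11, 13, 15, 18}, so |A + B| = 11.
Verify: 11 ≥ 6? Yes ✓.

CD lower bound = 6, actual |A + B| = 11.


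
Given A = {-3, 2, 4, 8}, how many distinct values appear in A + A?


A + A = {a + a' : a, a' ∈ A}; |A| = 4.
General bounds: 2|A| - 1 ≤ |A + A| ≤ |A|(|A|+1)/2, i.e. 7 ≤ |A + A| ≤ 10.
Lower bound 2|A|-1 is attained iff A is an arithmetic progression.
Enumerate sums a + a' for a ≤ a' (symmetric, so this suffices):
a = -3: -3+-3=-6, -3+2=-1, -3+4=1, -3+8=5
a = 2: 2+2=4, 2+4=6, 2+8=10
a = 4: 4+4=8, 4+8=12
a = 8: 8+8=16
Distinct sums: {-6, -1, 1, 4, 5, 6, 8, 10, 12, 16}
|A + A| = 10

|A + A| = 10


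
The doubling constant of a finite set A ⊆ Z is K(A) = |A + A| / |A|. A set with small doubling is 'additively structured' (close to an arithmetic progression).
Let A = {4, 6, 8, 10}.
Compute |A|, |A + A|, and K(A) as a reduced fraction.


|A| = 4.
Compute A + A by enumerating all 16 pairs.
A + A = {8, 10, 12, 14, 16, 18, 20}, so |A + A| = 7.
K = |A + A| / |A| = 7/4 (already in lowest terms) ≈ 1.7500.
Reference: AP of size 4 gives K = 7/4 ≈ 1.7500; a fully generic set of size 4 gives K ≈ 2.5000.

|A| = 4, |A + A| = 7, K = 7/4.


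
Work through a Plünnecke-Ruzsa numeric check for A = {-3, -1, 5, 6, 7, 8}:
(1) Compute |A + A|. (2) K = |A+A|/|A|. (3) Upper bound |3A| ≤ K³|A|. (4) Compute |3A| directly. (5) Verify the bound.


|A| = 6.
Step 1: Compute A + A by enumerating all 36 pairs.
A + A = {-6, -4, -2, 2, 3, 4, 5, 6, 7, 10, 11, 12, 13, 14, 15, 16}, so |A + A| = 16.
Step 2: Doubling constant K = |A + A|/|A| = 16/6 = 16/6 ≈ 2.6667.
Step 3: Plünnecke-Ruzsa gives |3A| ≤ K³·|A| = (2.6667)³ · 6 ≈ 113.7778.
Step 4: Compute 3A = A + A + A directly by enumerating all triples (a,b,c) ∈ A³; |3A| = 30.
Step 5: Check 30 ≤ 113.7778? Yes ✓.

K = 16/6, Plünnecke-Ruzsa bound K³|A| ≈ 113.7778, |3A| = 30, inequality holds.


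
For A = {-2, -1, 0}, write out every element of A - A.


A - A = {a - a' : a, a' ∈ A}.
Compute a - a' for each ordered pair (a, a'):
a = -2: -2--2=0, -2--1=-1, -2-0=-2
a = -1: -1--2=1, -1--1=0, -1-0=-1
a = 0: 0--2=2, 0--1=1, 0-0=0
Collecting distinct values (and noting 0 appears from a-a):
A - A = {-2, -1, 0, 1, 2}
|A - A| = 5

A - A = {-2, -1, 0, 1, 2}


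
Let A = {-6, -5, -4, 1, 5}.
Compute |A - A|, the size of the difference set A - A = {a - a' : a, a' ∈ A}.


A - A = {a - a' : a, a' ∈ A}; |A| = 5.
Bounds: 2|A|-1 ≤ |A - A| ≤ |A|² - |A| + 1, i.e. 9 ≤ |A - A| ≤ 21.
Note: 0 ∈ A - A always (from a - a). The set is symmetric: if d ∈ A - A then -d ∈ A - A.
Enumerate nonzero differences d = a - a' with a > a' (then include -d):
Positive differences: {1, 2, 4, 5, 6, 7, 9, 10, 11}
Full difference set: {0} ∪ (positive diffs) ∪ (negative diffs).
|A - A| = 1 + 2·9 = 19 (matches direct enumeration: 19).

|A - A| = 19


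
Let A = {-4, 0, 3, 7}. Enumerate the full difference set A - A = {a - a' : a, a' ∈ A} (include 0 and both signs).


A - A = {a - a' : a, a' ∈ A}.
Compute a - a' for each ordered pair (a, a'):
a = -4: -4--4=0, -4-0=-4, -4-3=-7, -4-7=-11
a = 0: 0--4=4, 0-0=0, 0-3=-3, 0-7=-7
a = 3: 3--4=7, 3-0=3, 3-3=0, 3-7=-4
a = 7: 7--4=11, 7-0=7, 7-3=4, 7-7=0
Collecting distinct values (and noting 0 appears from a-a):
A - A = {-11, -7, -4, -3, 0, 3, 4, 7, 11}
|A - A| = 9

A - A = {-11, -7, -4, -3, 0, 3, 4, 7, 11}


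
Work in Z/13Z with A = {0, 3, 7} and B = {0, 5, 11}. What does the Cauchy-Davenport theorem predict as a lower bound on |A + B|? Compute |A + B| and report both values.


Cauchy-Davenport: |A + B| ≥ min(p, |A| + |B| - 1) for A, B nonempty in Z/pZ.
|A| = 3, |B| = 3, p = 13.
CD lower bound = min(13, 3 + 3 - 1) = min(13, 5) = 5.
Compute A + B mod 13 directly:
a = 0: 0+0=0, 0+5=5, 0+11=11
a = 3: 3+0=3, 3+5=8, 3+11=1
a = 7: 7+0=7, 7+5=12, 7+11=5
A + B = {0, 1, 3, 5, 7, 8, 11, 12}, so |A + B| = 8.
Verify: 8 ≥ 5? Yes ✓.

CD lower bound = 5, actual |A + B| = 8.


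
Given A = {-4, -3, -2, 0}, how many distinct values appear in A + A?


A + A = {a + a' : a, a' ∈ A}; |A| = 4.
General bounds: 2|A| - 1 ≤ |A + A| ≤ |A|(|A|+1)/2, i.e. 7 ≤ |A + A| ≤ 10.
Lower bound 2|A|-1 is attained iff A is an arithmetic progression.
Enumerate sums a + a' for a ≤ a' (symmetric, so this suffices):
a = -4: -4+-4=-8, -4+-3=-7, -4+-2=-6, -4+0=-4
a = -3: -3+-3=-6, -3+-2=-5, -3+0=-3
a = -2: -2+-2=-4, -2+0=-2
a = 0: 0+0=0
Distinct sums: {-8, -7, -6, -5, -4, -3, -2, 0}
|A + A| = 8

|A + A| = 8


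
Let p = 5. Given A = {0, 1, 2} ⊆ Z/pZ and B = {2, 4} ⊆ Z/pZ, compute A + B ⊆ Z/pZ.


Work in Z/5Z: reduce every sum a + b modulo 5.
Enumerate all 6 pairs:
a = 0: 0+2=2, 0+4=4
a = 1: 1+2=3, 1+4=0
a = 2: 2+2=4, 2+4=1
Distinct residues collected: {0, 1, 2, 3, 4}
|A + B| = 5 (out of 5 total residues).

A + B = {0, 1, 2, 3, 4}


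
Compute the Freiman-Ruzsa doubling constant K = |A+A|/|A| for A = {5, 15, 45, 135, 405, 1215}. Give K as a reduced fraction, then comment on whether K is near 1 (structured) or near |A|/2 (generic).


|A| = 6.
Compute A + A by enumerating all 36 pairs.
A + A = {10, 20, 30, 50, 60, 90, 140, 150, 180, 270, 410, 420, 450, 540, 810, 1220, 1230, 1260, 1350, 1620, 2430}, so |A + A| = 21.
K = |A + A| / |A| = 21/6 = 7/2 ≈ 3.5000.
Reference: AP of size 6 gives K = 11/6 ≈ 1.8333; a fully generic set of size 6 gives K ≈ 3.5000.

|A| = 6, |A + A| = 21, K = 21/6 = 7/2.


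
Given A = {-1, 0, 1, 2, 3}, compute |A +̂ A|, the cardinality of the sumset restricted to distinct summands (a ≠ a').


Restricted sumset: A +̂ A = {a + a' : a ∈ A, a' ∈ A, a ≠ a'}.
Equivalently, take A + A and drop any sum 2a that is achievable ONLY as a + a for a ∈ A (i.e. sums representable only with equal summands).
Enumerate pairs (a, a') with a < a' (symmetric, so each unordered pair gives one sum; this covers all a ≠ a'):
  -1 + 0 = -1
  -1 + 1 = 0
  -1 + 2 = 1
  -1 + 3 = 2
  0 + 1 = 1
  0 + 2 = 2
  0 + 3 = 3
  1 + 2 = 3
  1 + 3 = 4
  2 + 3 = 5
Collected distinct sums: {-1, 0, 1, 2, 3, 4, 5}
|A +̂ A| = 7
(Reference bound: |A +̂ A| ≥ 2|A| - 3 for |A| ≥ 2, with |A| = 5 giving ≥ 7.)

|A +̂ A| = 7


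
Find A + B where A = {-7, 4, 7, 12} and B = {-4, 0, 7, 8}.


A + B = {a + b : a ∈ A, b ∈ B}.
Enumerate all |A|·|B| = 4·4 = 16 pairs (a, b) and collect distinct sums.
a = -7: -7+-4=-11, -7+0=-7, -7+7=0, -7+8=1
a = 4: 4+-4=0, 4+0=4, 4+7=11, 4+8=12
a = 7: 7+-4=3, 7+0=7, 7+7=14, 7+8=15
a = 12: 12+-4=8, 12+0=12, 12+7=19, 12+8=20
Collecting distinct sums: A + B = {-11, -7, 0, 1, 3, 4, 7, 8, 11, 12, 14, 15, 19, 20}
|A + B| = 14

A + B = {-11, -7, 0, 1, 3, 4, 7, 8, 11, 12, 14, 15, 19, 20}


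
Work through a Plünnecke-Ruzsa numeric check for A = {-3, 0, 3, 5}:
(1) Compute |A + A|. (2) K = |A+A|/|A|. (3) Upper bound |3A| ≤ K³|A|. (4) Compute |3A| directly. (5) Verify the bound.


|A| = 4.
Step 1: Compute A + A by enumerating all 16 pairs.
A + A = {-6, -3, 0, 2, 3, 5, 6, 8, 10}, so |A + A| = 9.
Step 2: Doubling constant K = |A + A|/|A| = 9/4 = 9/4 ≈ 2.2500.
Step 3: Plünnecke-Ruzsa gives |3A| ≤ K³·|A| = (2.2500)³ · 4 ≈ 45.5625.
Step 4: Compute 3A = A + A + A directly by enumerating all triples (a,b,c) ∈ A³; |3A| = 16.
Step 5: Check 16 ≤ 45.5625? Yes ✓.

K = 9/4, Plünnecke-Ruzsa bound K³|A| ≈ 45.5625, |3A| = 16, inequality holds.


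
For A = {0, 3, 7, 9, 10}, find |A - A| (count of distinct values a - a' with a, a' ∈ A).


A - A = {a - a' : a, a' ∈ A}; |A| = 5.
Bounds: 2|A|-1 ≤ |A - A| ≤ |A|² - |A| + 1, i.e. 9 ≤ |A - A| ≤ 21.
Note: 0 ∈ A - A always (from a - a). The set is symmetric: if d ∈ A - A then -d ∈ A - A.
Enumerate nonzero differences d = a - a' with a > a' (then include -d):
Positive differences: {1, 2, 3, 4, 6, 7, 9, 10}
Full difference set: {0} ∪ (positive diffs) ∪ (negative diffs).
|A - A| = 1 + 2·8 = 17 (matches direct enumeration: 17).

|A - A| = 17


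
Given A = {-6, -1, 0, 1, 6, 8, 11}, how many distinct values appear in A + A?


A + A = {a + a' : a, a' ∈ A}; |A| = 7.
General bounds: 2|A| - 1 ≤ |A + A| ≤ |A|(|A|+1)/2, i.e. 13 ≤ |A + A| ≤ 28.
Lower bound 2|A|-1 is attained iff A is an arithmetic progression.
Enumerate sums a + a' for a ≤ a' (symmetric, so this suffices):
a = -6: -6+-6=-12, -6+-1=-7, -6+0=-6, -6+1=-5, -6+6=0, -6+8=2, -6+11=5
a = -1: -1+-1=-2, -1+0=-1, -1+1=0, -1+6=5, -1+8=7, -1+11=10
a = 0: 0+0=0, 0+1=1, 0+6=6, 0+8=8, 0+11=11
a = 1: 1+1=2, 1+6=7, 1+8=9, 1+11=12
a = 6: 6+6=12, 6+8=14, 6+11=17
a = 8: 8+8=16, 8+11=19
a = 11: 11+11=22
Distinct sums: {-12, -7, -6, -5, -2, -1, 0, 1, 2, 5, 6, 7, 8, 9, 10, 11, 12, 14, 16, 17, 19, 22}
|A + A| = 22

|A + A| = 22


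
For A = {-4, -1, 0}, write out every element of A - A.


A - A = {a - a' : a, a' ∈ A}.
Compute a - a' for each ordered pair (a, a'):
a = -4: -4--4=0, -4--1=-3, -4-0=-4
a = -1: -1--4=3, -1--1=0, -1-0=-1
a = 0: 0--4=4, 0--1=1, 0-0=0
Collecting distinct values (and noting 0 appears from a-a):
A - A = {-4, -3, -1, 0, 1, 3, 4}
|A - A| = 7

A - A = {-4, -3, -1, 0, 1, 3, 4}


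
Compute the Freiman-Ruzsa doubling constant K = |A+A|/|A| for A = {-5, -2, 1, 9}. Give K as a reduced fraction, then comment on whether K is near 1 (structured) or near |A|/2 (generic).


|A| = 4.
Compute A + A by enumerating all 16 pairs.
A + A = {-10, -7, -4, -1, 2, 4, 7, 10, 18}, so |A + A| = 9.
K = |A + A| / |A| = 9/4 (already in lowest terms) ≈ 2.2500.
Reference: AP of size 4 gives K = 7/4 ≈ 1.7500; a fully generic set of size 4 gives K ≈ 2.5000.

|A| = 4, |A + A| = 9, K = 9/4.


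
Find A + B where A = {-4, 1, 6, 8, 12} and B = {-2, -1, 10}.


A + B = {a + b : a ∈ A, b ∈ B}.
Enumerate all |A|·|B| = 5·3 = 15 pairs (a, b) and collect distinct sums.
a = -4: -4+-2=-6, -4+-1=-5, -4+10=6
a = 1: 1+-2=-1, 1+-1=0, 1+10=11
a = 6: 6+-2=4, 6+-1=5, 6+10=16
a = 8: 8+-2=6, 8+-1=7, 8+10=18
a = 12: 12+-2=10, 12+-1=11, 12+10=22
Collecting distinct sums: A + B = {-6, -5, -1, 0, 4, 5, 6, 7, 10, 11, 16, 18, 22}
|A + B| = 13

A + B = {-6, -5, -1, 0, 4, 5, 6, 7, 10, 11, 16, 18, 22}


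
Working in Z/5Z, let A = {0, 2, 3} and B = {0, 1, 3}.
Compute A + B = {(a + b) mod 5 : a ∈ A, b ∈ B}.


Work in Z/5Z: reduce every sum a + b modulo 5.
Enumerate all 9 pairs:
a = 0: 0+0=0, 0+1=1, 0+3=3
a = 2: 2+0=2, 2+1=3, 2+3=0
a = 3: 3+0=3, 3+1=4, 3+3=1
Distinct residues collected: {0, 1, 2, 3, 4}
|A + B| = 5 (out of 5 total residues).

A + B = {0, 1, 2, 3, 4}


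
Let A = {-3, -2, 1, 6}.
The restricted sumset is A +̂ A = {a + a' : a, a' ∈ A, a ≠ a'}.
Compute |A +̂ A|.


Restricted sumset: A +̂ A = {a + a' : a ∈ A, a' ∈ A, a ≠ a'}.
Equivalently, take A + A and drop any sum 2a that is achievable ONLY as a + a for a ∈ A (i.e. sums representable only with equal summands).
Enumerate pairs (a, a') with a < a' (symmetric, so each unordered pair gives one sum; this covers all a ≠ a'):
  -3 + -2 = -5
  -3 + 1 = -2
  -3 + 6 = 3
  -2 + 1 = -1
  -2 + 6 = 4
  1 + 6 = 7
Collected distinct sums: {-5, -2, -1, 3, 4, 7}
|A +̂ A| = 6
(Reference bound: |A +̂ A| ≥ 2|A| - 3 for |A| ≥ 2, with |A| = 4 giving ≥ 5.)

|A +̂ A| = 6


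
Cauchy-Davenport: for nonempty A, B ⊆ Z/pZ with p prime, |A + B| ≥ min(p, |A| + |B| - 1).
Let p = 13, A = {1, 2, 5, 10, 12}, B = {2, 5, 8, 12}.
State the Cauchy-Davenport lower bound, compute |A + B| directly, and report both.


Cauchy-Davenport: |A + B| ≥ min(p, |A| + |B| - 1) for A, B nonempty in Z/pZ.
|A| = 5, |B| = 4, p = 13.
CD lower bound = min(13, 5 + 4 - 1) = min(13, 8) = 8.
Compute A + B mod 13 directly:
a = 1: 1+2=3, 1+5=6, 1+8=9, 1+12=0
a = 2: 2+2=4, 2+5=7, 2+8=10, 2+12=1
a = 5: 5+2=7, 5+5=10, 5+8=0, 5+12=4
a = 10: 10+2=12, 10+5=2, 10+8=5, 10+12=9
a = 12: 12+2=1, 12+5=4, 12+8=7, 12+12=11
A + B = {0, 1, 2, 3, 4, 5, 6, 7, 9, 10, 11, 12}, so |A + B| = 12.
Verify: 12 ≥ 8? Yes ✓.

CD lower bound = 8, actual |A + B| = 12.


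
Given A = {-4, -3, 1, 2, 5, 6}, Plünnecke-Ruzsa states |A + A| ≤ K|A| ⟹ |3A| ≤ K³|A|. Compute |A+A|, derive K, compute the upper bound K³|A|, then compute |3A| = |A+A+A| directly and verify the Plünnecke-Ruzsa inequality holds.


|A| = 6.
Step 1: Compute A + A by enumerating all 36 pairs.
A + A = {-8, -7, -6, -3, -2, -1, 1, 2, 3, 4, 6, 7, 8, 10, 11, 12}, so |A + A| = 16.
Step 2: Doubling constant K = |A + A|/|A| = 16/6 = 16/6 ≈ 2.6667.
Step 3: Plünnecke-Ruzsa gives |3A| ≤ K³·|A| = (2.6667)³ · 6 ≈ 113.7778.
Step 4: Compute 3A = A + A + A directly by enumerating all triples (a,b,c) ∈ A³; |3A| = 30.
Step 5: Check 30 ≤ 113.7778? Yes ✓.

K = 16/6, Plünnecke-Ruzsa bound K³|A| ≈ 113.7778, |3A| = 30, inequality holds.
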